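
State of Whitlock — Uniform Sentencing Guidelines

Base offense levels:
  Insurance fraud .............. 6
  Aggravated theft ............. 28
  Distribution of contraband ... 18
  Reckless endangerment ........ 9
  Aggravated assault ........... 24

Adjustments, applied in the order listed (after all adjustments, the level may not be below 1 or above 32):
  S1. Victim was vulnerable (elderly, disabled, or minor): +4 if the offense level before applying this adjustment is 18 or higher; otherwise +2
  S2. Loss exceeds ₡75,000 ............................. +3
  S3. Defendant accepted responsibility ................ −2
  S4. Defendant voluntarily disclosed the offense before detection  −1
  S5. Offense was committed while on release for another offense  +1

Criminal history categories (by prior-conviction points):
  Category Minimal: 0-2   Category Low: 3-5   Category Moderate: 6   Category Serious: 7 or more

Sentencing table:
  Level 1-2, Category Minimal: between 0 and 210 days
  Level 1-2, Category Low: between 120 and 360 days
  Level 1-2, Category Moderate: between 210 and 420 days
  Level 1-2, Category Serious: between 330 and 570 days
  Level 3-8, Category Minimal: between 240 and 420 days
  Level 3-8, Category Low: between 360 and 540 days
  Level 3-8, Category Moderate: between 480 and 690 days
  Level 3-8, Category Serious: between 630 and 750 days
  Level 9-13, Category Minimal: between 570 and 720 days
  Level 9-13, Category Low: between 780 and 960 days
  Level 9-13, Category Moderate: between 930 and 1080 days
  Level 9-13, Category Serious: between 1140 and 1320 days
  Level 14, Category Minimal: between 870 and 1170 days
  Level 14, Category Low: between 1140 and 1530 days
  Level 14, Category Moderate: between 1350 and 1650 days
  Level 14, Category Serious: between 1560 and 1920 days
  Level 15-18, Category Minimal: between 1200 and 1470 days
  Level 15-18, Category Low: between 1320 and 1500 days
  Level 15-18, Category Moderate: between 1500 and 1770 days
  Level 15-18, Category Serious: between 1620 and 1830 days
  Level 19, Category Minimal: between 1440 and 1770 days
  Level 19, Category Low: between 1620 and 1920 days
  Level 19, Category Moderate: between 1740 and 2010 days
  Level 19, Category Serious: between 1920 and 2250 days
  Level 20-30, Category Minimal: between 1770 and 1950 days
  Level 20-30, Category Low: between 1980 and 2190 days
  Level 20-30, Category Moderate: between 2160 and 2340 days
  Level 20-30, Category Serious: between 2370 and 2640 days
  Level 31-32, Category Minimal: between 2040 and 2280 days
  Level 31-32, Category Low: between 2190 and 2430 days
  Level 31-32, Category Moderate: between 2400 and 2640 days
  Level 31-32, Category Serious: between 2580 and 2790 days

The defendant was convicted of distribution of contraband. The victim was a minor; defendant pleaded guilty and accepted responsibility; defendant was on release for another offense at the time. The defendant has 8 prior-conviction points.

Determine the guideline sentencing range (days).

2370-2640 days

Base offense level for distribution of contraband: 18.
S1 applies (level before this adjustment is 18 ≥ 18, so +4): 18 + 4 = 22.
S2 does not apply.
S3 applies: 22 − 2 = 20.
S4 does not apply.
S5 applies: 20 + 1 = 21.
Final offense level: 21.
Criminal history: 8 prior points → Category Serious (7+).
Level 21 falls in the 20-30 band.
Grid: Level 20-30 × Category Serious = 2370-2640 days.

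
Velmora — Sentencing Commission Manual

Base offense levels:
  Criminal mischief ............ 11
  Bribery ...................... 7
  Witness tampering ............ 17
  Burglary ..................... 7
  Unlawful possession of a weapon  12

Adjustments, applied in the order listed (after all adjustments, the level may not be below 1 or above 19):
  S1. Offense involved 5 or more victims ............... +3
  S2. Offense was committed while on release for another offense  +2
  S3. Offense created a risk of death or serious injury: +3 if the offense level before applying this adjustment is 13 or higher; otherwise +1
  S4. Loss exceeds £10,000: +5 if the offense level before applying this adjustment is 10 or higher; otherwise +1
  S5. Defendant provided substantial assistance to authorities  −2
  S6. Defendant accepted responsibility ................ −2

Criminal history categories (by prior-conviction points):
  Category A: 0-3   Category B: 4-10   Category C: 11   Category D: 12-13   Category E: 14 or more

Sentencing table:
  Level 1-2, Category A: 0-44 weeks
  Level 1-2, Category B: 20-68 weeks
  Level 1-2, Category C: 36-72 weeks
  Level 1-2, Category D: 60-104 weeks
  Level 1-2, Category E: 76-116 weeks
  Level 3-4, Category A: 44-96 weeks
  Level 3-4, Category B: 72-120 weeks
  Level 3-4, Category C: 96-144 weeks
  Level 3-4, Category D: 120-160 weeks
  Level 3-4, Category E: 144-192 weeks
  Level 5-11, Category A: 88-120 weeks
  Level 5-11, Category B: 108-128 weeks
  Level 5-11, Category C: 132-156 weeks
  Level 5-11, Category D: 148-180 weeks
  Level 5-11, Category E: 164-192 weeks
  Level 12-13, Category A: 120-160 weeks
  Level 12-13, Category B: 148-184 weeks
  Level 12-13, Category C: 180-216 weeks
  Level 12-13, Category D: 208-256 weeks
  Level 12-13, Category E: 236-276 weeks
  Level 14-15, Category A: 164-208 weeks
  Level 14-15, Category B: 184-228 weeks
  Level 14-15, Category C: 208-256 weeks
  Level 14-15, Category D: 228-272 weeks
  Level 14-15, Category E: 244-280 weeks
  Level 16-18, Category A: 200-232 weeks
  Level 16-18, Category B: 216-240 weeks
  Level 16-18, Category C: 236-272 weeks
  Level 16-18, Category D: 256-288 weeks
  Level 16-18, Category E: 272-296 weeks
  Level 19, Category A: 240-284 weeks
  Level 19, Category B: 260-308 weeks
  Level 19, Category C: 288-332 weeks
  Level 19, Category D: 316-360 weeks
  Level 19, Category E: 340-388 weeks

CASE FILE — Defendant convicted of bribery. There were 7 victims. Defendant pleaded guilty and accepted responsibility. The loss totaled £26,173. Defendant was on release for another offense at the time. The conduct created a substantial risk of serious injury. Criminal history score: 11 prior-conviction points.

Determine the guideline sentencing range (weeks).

236-272 weeks

Base offense level for bribery: 7.
S1 applies: 7 + 3 = 10.
S2 applies: 10 + 2 = 12.
S3 applies (level before this adjustment is 12 < 13, so +1): 12 + 1 = 13.
S4 applies (level before this adjustment is 13 ≥ 10, so +5): 13 + 5 = 18.
S6 applies: 18 − 2 = 16.
Final offense level: 16.
Criminal history: 11 prior points → Category C (11).
Level 16 falls in the 16-18 band.
Grid: Level 16-18 × Category C = 236-272 weeks.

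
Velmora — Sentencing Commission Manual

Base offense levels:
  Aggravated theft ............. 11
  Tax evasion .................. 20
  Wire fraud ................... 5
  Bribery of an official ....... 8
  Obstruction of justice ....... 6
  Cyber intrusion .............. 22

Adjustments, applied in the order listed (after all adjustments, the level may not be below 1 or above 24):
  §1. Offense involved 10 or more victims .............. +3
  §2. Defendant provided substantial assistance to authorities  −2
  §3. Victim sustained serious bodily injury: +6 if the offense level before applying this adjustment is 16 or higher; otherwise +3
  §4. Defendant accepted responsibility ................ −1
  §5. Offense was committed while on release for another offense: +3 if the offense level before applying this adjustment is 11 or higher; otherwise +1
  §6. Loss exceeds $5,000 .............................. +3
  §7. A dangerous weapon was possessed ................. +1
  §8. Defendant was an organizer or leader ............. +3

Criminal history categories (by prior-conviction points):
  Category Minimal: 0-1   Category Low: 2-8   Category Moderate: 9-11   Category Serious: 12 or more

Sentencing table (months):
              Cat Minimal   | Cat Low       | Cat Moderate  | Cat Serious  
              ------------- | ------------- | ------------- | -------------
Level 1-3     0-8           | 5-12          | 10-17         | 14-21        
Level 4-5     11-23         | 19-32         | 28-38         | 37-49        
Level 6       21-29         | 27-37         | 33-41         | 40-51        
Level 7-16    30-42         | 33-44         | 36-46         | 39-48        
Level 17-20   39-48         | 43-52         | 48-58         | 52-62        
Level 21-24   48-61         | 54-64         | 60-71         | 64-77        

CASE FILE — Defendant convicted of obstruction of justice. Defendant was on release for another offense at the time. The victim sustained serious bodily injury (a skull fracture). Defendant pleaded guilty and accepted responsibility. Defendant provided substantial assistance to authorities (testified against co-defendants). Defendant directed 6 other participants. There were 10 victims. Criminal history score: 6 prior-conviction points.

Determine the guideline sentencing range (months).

Base offense level for obstruction of justice: 6.
§1 applies: 6 + 3 = 9.
§2 applies: 9 − 2 = 7.
§3 applies (level before this adjustment is 7 < 16, so +3): 7 + 3 = 10.
§4 applies: 10 − 1 = 9.
§5 applies (level before this adjustment is 9 < 11, so +1): 9 + 1 = 10.
§8 applies: 10 + 3 = 13.
Final offense level: 13.
Criminal history: 6 prior points → Category Low (2-8).
Level 13 falls in the 7-16 band.
Grid: Level 7-16 × Category Low = 33-44 months.

33-44 months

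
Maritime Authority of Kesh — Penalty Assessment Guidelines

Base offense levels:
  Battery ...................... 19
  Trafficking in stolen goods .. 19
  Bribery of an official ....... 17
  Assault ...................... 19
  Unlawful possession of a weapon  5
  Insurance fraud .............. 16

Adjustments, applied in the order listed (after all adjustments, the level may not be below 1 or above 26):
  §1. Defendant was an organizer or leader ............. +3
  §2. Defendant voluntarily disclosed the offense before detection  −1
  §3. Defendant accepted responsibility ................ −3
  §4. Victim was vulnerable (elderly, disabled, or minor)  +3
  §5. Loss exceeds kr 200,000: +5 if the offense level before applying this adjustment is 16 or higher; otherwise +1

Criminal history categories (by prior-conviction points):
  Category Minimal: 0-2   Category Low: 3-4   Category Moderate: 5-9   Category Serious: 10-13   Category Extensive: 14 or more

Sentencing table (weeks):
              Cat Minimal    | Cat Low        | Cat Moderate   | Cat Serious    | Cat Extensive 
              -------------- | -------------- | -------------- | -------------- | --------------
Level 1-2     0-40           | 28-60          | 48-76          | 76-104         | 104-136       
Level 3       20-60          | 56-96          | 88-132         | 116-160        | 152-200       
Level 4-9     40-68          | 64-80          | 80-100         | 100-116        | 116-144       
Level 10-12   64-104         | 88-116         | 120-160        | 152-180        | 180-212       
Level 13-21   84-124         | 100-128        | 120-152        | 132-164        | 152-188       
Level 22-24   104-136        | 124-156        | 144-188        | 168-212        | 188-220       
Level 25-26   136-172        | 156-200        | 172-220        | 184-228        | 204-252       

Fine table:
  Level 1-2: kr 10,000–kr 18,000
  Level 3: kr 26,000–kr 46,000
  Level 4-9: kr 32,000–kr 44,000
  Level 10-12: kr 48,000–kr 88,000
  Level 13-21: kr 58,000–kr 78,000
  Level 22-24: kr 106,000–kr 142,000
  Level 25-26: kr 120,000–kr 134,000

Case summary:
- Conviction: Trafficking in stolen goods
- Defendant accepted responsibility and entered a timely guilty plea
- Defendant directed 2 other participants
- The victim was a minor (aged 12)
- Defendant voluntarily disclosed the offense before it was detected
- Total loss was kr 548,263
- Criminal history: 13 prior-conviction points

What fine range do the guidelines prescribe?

kr 120,000–kr 134,000

Base offense level for trafficking in stolen goods: 19.
§1 applies: 19 + 3 = 22.
§2 applies: 22 − 1 = 21.
§3 applies: 21 − 3 = 18.
§4 applies: 18 + 3 = 21.
§5 applies (level before this adjustment is 21 ≥ 16, so +5): 21 + 5 = 26.
Final offense level: 26.
Level 26 falls in the 25-26 band.
Fine table: Level 25-26 → kr 120,000–kr 134,000.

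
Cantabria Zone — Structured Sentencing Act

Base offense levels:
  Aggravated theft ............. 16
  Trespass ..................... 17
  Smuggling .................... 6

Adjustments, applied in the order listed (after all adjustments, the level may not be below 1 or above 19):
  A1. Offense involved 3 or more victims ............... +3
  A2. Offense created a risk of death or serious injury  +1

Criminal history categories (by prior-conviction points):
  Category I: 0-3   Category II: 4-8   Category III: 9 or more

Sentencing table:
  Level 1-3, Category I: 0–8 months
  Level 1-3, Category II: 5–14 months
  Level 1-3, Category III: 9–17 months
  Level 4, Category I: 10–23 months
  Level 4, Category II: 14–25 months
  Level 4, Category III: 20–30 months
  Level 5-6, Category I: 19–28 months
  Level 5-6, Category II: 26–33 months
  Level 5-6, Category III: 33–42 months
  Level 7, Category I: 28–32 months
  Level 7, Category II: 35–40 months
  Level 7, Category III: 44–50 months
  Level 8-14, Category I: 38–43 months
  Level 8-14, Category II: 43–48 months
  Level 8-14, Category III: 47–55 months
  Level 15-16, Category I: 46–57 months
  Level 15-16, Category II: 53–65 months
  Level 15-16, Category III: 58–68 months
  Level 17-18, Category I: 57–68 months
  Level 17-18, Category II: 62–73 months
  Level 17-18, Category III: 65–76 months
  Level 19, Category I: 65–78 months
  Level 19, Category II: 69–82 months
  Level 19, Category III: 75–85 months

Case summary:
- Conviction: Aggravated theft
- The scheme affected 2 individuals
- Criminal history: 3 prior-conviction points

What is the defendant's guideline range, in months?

46-57 months

Base offense level for aggravated theft: 16.
Final offense level: 16.
Criminal history: 3 prior points → Category I (0-3).
Level 16 falls in the 15-16 band.
Grid: Level 15-16 × Category I = 46-57 months.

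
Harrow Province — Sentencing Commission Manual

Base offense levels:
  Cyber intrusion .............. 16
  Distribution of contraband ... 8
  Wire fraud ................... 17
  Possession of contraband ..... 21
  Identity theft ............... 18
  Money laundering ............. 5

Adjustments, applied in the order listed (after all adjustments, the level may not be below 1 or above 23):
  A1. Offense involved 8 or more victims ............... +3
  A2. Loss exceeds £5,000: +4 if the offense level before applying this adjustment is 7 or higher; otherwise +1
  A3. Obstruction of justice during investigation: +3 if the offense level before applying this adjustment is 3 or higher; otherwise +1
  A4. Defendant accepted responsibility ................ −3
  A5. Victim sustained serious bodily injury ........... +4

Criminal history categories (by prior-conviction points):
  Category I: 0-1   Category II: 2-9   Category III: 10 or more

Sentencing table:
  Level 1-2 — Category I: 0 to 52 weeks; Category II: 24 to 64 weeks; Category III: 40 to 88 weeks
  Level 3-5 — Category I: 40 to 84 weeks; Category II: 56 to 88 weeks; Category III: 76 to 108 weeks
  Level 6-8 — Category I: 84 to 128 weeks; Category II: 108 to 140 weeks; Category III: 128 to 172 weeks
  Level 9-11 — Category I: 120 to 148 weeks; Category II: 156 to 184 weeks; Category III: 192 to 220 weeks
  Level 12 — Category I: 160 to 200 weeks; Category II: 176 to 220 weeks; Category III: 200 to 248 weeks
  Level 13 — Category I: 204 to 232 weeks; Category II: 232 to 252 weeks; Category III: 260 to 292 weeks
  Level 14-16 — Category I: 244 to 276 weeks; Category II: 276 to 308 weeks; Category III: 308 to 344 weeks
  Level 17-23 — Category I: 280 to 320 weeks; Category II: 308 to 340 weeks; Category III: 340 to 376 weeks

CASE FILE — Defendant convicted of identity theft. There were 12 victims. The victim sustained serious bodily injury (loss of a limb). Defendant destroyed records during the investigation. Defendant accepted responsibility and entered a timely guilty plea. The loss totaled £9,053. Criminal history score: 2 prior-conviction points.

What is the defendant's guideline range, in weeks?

Base offense level for identity theft: 18.
A1 applies: 18 + 3 = 21.
A2 applies (level before this adjustment is 21 ≥ 7, so +4): 21 + 4 = 25.
A3 applies (level before this adjustment is 25 ≥ 3, so +3): 25 + 3 = 28.
A4 applies: 28 − 3 = 25.
A5 applies: 25 + 4 = 29.
Level 29 exceeds the maximum of 23; capped at 23.
Final offense level: 23.
Criminal history: 2 prior points → Category II (2-9).
Level 23 falls in the 17-23 band.
Grid: Level 17-23 × Category II = 308-340 weeks.

308-340 weeks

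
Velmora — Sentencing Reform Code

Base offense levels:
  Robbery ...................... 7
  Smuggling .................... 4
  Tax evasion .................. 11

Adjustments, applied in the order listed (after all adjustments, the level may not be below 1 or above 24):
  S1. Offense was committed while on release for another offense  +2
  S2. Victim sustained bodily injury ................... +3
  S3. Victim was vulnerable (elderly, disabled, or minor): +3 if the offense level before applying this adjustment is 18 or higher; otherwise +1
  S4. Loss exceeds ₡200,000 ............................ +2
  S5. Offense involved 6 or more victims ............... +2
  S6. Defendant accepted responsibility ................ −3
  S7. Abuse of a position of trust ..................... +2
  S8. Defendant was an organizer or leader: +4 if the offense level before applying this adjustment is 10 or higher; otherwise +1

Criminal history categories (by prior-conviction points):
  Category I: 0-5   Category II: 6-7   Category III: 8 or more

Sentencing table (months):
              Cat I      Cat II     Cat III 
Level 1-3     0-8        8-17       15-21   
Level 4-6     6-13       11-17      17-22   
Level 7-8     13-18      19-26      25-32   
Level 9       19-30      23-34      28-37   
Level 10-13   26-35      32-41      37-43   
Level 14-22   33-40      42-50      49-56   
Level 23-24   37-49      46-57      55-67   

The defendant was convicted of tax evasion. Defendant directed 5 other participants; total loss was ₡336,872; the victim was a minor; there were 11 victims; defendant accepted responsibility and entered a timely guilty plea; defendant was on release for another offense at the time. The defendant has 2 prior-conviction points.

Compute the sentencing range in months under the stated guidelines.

33-40 months

Base offense level for tax evasion: 11.
S1 applies: 11 + 2 = 13.
S3 applies (level before this adjustment is 13 < 18, so +1): 13 + 1 = 14.
S4 applies: 14 + 2 = 16.
S5 applies: 16 + 2 = 18.
S6 applies: 18 − 3 = 15.
S7 does not apply.
S8 applies (level before this adjustment is 15 ≥ 10, so +4): 15 + 4 = 19.
Final offense level: 19.
Criminal history: 2 prior points → Category I (0-5).
Level 19 falls in the 14-22 band.
Grid: Level 14-22 × Category I = 33-40 months.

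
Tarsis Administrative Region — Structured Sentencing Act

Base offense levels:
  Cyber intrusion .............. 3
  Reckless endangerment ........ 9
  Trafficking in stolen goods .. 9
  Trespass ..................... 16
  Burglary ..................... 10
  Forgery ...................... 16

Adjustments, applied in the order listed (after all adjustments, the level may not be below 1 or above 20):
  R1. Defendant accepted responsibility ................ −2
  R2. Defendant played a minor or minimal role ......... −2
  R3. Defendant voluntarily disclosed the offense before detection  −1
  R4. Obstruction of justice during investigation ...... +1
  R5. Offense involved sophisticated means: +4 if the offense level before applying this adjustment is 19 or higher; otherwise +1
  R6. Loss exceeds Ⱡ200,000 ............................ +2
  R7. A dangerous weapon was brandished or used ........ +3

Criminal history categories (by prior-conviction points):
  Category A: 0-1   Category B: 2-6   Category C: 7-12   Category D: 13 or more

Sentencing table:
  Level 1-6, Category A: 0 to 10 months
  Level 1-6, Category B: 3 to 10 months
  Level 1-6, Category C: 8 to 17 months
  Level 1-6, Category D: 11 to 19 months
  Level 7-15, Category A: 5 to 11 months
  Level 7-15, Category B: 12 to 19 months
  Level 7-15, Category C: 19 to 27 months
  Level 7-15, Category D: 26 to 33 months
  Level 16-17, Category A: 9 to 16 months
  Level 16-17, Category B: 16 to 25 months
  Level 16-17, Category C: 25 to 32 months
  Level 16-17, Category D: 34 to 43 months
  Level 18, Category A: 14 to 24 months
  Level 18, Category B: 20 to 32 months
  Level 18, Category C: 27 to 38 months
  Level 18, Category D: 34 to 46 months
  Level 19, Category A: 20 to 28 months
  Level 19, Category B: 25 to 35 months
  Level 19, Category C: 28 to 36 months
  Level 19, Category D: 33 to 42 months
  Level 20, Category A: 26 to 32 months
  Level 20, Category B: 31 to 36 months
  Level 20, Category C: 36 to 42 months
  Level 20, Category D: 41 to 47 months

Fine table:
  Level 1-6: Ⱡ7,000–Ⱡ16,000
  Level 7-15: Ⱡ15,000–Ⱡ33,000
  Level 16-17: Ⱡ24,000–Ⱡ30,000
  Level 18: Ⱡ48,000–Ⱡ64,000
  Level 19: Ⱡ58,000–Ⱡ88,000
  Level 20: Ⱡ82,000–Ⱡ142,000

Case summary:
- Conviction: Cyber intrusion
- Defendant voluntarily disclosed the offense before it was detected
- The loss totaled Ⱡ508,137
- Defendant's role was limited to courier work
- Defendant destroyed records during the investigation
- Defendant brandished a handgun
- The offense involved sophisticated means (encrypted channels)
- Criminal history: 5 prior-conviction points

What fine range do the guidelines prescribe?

Ⱡ15,000–Ⱡ33,000

Base offense level for cyber intrusion: 3.
R1 does not apply.
R2 applies: 3 − 2 = 1.
R3 applies: 1 − 1 = 0.
R4 applies: 0 + 1 = 1.
R5 applies (level before this adjustment is 1 < 19, so +1): 1 + 1 = 2.
R6 applies: 2 + 2 = 4.
R7 applies: 4 + 3 = 7.
Final offense level: 7.
Level 7 falls in the 7-15 band.
Fine table: Level 7-15 → Ⱡ15,000–Ⱡ33,000.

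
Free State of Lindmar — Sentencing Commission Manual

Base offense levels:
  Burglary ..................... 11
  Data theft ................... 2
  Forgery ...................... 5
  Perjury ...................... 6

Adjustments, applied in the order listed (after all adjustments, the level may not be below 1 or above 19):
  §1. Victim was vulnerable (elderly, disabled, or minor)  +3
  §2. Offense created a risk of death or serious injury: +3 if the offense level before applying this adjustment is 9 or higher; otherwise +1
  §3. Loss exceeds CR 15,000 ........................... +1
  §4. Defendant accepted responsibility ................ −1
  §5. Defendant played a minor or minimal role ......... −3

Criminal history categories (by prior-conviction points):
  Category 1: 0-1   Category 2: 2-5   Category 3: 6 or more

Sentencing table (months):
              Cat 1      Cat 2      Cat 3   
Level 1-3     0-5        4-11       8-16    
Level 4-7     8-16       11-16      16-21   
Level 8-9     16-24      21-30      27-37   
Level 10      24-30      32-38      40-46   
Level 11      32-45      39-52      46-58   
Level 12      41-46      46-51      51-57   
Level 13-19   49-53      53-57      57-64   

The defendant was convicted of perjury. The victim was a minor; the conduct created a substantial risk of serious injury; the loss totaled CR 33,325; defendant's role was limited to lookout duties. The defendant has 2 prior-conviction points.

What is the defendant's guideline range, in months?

Base offense level for perjury: 6.
§1 applies: 6 + 3 = 9.
§2 applies (level before this adjustment is 9 ≥ 9, so +3): 9 + 3 = 12.
§3 applies: 12 + 1 = 13.
§4 does not apply.
§5 applies: 13 − 3 = 10.
Final offense level: 10.
Criminal history: 2 prior points → Category 2 (2-5).
Level 10 falls in the 10 band.
Grid: Level 10 × Category 2 = 32-38 months.

32-38 months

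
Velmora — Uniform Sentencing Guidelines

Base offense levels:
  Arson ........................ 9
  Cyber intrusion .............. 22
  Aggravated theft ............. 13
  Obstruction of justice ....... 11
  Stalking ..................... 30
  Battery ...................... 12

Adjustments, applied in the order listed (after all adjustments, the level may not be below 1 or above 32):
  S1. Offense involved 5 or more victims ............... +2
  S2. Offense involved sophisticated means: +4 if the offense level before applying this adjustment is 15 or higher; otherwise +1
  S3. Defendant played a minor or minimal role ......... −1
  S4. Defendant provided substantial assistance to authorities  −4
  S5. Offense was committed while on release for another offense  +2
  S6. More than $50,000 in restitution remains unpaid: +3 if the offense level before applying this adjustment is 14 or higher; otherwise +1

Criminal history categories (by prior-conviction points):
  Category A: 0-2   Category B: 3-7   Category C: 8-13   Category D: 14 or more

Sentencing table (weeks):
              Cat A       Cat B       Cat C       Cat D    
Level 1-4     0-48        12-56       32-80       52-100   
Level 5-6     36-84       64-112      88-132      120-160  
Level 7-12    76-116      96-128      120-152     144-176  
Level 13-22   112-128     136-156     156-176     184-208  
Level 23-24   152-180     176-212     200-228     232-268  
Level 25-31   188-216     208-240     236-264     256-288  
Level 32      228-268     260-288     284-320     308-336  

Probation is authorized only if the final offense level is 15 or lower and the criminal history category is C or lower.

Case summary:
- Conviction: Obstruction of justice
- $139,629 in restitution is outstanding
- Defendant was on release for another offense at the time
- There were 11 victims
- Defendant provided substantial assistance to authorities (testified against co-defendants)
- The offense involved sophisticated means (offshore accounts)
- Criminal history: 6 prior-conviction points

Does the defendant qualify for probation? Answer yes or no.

Base offense level for obstruction of justice: 11.
S1 applies: 11 + 2 = 13.
S2 applies (level before this adjustment is 13 < 15, so +1): 13 + 1 = 14.
S4 applies: 14 − 4 = 10.
S5 applies: 10 + 2 = 12.
S6 applies (level before this adjustment is 12 < 14, so +1): 12 + 1 = 13.
Final offense level: 13.
Criminal history: 6 prior points → Category B (3-7).
Level 13 falls in the 13-22 band.
Grid: Level 13-22 × Category B = 136-156 weeks.
Probation check: level 13 ≤ 15 and category B ≤ C → eligible.

Yes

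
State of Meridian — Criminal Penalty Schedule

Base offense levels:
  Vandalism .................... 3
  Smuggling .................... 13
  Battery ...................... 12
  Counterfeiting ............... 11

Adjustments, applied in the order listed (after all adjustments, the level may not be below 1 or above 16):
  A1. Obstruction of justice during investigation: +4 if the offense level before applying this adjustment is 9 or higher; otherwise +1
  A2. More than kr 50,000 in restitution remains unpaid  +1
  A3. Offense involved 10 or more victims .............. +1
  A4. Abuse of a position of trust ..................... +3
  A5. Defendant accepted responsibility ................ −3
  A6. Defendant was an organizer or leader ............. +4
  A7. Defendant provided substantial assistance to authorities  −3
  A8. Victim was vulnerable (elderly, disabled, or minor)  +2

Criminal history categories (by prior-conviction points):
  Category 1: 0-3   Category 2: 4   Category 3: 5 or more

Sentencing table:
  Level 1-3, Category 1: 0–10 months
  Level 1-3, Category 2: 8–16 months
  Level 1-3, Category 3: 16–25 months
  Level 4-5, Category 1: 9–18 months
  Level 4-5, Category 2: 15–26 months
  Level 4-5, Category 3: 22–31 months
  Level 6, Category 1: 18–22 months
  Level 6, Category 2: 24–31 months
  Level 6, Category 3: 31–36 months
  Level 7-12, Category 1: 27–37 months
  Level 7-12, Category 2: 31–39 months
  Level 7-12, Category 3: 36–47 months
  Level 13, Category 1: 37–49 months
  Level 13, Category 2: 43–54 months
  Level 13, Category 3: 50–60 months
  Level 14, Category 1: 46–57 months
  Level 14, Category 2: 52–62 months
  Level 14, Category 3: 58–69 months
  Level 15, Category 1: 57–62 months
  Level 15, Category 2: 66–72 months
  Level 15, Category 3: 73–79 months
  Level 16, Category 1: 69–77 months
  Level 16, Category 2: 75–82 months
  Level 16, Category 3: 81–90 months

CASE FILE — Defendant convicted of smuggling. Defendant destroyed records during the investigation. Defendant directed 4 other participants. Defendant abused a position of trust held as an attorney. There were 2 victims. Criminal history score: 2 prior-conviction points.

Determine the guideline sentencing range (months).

Base offense level for smuggling: 13.
A1 applies (level before this adjustment is 13 ≥ 9, so +4): 13 + 4 = 17.
A2 does not apply.
A3 does not apply.
A4 applies: 17 + 3 = 20.
A6 applies: 20 + 4 = 24.
Level 24 exceeds the maximum of 16; capped at 16.
Final offense level: 16.
Criminal history: 2 prior points → Category 1 (0-3).
Level 16 falls in the 16 band.
Grid: Level 16 × Category 1 = 69-77 months.

69-77 months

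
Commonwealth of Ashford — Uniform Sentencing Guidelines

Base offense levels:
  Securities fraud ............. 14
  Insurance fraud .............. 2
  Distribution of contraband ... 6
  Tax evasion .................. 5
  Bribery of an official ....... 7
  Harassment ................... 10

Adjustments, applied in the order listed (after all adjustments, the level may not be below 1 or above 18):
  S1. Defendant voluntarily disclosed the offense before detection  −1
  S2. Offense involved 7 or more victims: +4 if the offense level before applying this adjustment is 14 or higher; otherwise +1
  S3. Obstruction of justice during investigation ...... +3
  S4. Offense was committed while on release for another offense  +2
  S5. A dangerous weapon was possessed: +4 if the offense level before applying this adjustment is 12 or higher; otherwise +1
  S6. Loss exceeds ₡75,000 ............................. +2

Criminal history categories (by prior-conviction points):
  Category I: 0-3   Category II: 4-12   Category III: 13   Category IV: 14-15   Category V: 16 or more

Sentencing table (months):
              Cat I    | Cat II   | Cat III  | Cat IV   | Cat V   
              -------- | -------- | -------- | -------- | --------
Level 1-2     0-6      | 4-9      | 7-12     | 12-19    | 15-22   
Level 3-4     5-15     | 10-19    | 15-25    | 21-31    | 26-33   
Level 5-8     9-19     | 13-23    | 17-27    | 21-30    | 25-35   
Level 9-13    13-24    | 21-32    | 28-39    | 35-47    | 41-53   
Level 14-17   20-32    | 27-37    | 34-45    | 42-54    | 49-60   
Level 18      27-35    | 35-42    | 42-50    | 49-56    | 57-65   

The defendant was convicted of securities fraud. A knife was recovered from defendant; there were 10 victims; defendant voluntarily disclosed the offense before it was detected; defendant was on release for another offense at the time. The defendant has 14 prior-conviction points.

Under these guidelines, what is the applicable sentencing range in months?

49-56 months

Base offense level for securities fraud: 14.
S1 applies: 14 − 1 = 13.
S2 applies (level before this adjustment is 13 < 14, so +1): 13 + 1 = 14.
S4 applies: 14 + 2 = 16.
S5 applies (level before this adjustment is 16 ≥ 12, so +4): 16 + 4 = 20.
S6 does not apply.
Level 20 exceeds the maximum of 18; capped at 18.
Final offense level: 18.
Criminal history: 14 prior points → Category IV (14-15).
Level 18 falls in the 18 band.
Grid: Level 18 × Category IV = 49-56 months.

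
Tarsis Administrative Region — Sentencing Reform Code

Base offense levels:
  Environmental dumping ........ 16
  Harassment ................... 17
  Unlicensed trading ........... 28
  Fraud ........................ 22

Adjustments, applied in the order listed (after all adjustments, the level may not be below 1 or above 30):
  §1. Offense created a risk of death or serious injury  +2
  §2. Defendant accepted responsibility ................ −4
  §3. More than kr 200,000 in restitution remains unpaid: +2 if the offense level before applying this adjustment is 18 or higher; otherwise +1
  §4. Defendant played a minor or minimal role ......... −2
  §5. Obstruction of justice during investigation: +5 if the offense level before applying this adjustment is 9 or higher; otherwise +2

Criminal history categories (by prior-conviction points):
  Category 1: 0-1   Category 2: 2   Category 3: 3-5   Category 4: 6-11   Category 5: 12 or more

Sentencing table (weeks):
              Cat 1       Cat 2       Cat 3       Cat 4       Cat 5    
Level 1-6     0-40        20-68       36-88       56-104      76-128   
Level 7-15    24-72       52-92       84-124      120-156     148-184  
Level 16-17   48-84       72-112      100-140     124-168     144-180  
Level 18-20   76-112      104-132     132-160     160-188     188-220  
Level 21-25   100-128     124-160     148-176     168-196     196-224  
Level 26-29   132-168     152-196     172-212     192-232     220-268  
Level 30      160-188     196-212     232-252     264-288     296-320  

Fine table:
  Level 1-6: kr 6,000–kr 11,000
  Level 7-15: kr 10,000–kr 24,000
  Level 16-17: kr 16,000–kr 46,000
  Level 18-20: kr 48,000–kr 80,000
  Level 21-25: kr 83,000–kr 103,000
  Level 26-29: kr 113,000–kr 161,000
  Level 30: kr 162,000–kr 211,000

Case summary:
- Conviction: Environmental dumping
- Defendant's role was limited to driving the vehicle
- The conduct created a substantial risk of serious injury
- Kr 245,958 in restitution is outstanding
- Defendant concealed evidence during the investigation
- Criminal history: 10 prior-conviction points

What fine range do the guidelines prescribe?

Base offense level for environmental dumping: 16.
§1 applies: 16 + 2 = 18.
§2 does not apply.
§3 applies (level before this adjustment is 18 ≥ 18, so +2): 18 + 2 = 20.
§4 applies: 20 − 2 = 18.
§5 applies (level before this adjustment is 18 ≥ 9, so +5): 18 + 5 = 23.
Final offense level: 23.
Level 23 falls in the 21-25 band.
Fine table: Level 21-25 → kr 83,000–kr 103,000.

kr 83,000–kr 103,000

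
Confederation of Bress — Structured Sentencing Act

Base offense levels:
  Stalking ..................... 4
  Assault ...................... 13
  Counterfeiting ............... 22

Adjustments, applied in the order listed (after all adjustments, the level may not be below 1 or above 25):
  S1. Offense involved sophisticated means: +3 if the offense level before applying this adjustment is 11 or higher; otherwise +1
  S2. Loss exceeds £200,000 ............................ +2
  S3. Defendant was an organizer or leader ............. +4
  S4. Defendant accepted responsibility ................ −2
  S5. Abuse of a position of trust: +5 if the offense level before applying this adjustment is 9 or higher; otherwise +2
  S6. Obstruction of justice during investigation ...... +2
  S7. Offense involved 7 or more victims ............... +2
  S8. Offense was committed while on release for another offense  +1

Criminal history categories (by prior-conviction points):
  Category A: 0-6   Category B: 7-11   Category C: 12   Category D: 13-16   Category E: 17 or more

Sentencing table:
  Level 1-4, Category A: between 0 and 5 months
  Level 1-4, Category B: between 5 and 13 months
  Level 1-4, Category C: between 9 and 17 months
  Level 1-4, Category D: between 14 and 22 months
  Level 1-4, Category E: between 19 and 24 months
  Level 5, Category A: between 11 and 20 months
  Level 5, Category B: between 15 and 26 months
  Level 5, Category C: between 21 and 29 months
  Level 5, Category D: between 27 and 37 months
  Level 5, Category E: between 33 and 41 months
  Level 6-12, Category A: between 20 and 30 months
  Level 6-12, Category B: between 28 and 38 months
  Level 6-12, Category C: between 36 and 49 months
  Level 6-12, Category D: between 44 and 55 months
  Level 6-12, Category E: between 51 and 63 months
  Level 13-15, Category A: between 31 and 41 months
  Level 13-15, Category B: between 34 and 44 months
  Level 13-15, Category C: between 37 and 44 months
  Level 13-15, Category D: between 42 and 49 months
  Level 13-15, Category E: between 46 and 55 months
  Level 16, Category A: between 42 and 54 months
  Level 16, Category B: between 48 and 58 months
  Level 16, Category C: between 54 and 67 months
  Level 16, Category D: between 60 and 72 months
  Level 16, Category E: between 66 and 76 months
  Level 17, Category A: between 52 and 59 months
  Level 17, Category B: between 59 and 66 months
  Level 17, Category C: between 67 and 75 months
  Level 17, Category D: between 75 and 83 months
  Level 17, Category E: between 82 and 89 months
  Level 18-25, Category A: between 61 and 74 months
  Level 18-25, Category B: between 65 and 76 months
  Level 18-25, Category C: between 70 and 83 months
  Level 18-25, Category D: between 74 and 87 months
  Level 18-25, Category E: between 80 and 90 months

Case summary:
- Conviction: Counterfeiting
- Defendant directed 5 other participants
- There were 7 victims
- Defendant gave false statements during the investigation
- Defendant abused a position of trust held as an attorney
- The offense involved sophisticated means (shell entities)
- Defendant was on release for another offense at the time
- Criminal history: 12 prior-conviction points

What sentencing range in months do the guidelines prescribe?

Base offense level for counterfeiting: 22.
S1 applies (level before this adjustment is 22 ≥ 11, so +3): 22 + 3 = 25.
S2 does not apply.
S3 applies: 25 + 4 = 29.
S4 does not apply.
S5 applies (level before this adjustment is 29 ≥ 9, so +5): 29 + 5 = 34.
S6 applies: 34 + 2 = 36.
S7 applies: 36 + 2 = 38.
S8 applies: 38 + 1 = 39.
Level 39 exceeds the maximum of 25; capped at 25.
Final offense level: 25.
Criminal history: 12 prior points → Category C (12).
Level 25 falls in the 18-25 band.
Grid: Level 18-25 × Category C = 70-83 months.

70-83 months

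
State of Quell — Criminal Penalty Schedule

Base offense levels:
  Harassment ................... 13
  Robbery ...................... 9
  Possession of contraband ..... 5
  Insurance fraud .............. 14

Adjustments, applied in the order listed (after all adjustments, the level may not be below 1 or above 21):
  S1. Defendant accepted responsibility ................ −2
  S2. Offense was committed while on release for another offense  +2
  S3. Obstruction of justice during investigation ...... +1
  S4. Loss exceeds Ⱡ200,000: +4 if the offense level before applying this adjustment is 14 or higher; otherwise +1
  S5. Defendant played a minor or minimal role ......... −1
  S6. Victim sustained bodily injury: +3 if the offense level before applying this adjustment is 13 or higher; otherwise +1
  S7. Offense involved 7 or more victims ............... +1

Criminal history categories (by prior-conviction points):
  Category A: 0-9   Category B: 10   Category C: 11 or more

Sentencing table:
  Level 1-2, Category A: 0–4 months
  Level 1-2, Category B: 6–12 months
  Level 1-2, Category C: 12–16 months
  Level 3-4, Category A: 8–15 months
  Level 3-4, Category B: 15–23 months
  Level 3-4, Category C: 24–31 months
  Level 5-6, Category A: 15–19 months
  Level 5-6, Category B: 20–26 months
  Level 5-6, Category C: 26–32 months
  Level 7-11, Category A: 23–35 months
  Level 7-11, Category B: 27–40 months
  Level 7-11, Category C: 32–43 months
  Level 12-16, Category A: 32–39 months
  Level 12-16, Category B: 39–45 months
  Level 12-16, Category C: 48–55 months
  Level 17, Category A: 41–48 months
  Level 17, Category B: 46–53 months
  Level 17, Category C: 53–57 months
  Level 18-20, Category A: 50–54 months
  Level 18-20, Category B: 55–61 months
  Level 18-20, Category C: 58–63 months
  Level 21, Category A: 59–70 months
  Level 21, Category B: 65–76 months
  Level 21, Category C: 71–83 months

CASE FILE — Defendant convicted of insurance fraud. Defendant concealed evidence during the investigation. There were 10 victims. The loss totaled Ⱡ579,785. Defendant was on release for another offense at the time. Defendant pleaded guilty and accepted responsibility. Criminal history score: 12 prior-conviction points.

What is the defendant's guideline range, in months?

58-63 months

Base offense level for insurance fraud: 14.
S1 applies: 14 − 2 = 12.
S2 applies: 12 + 2 = 14.
S3 applies: 14 + 1 = 15.
S4 applies (level before this adjustment is 15 ≥ 14, so +4): 15 + 4 = 19.
S7 applies: 19 + 1 = 20.
Final offense level: 20.
Criminal history: 12 prior points → Category C (11+).
Level 20 falls in the 18-20 band.
Grid: Level 18-20 × Category C = 58-63 months.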